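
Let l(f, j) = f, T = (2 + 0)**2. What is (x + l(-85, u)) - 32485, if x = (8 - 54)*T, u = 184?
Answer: -32754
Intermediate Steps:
T = 4 (T = 2**2 = 4)
x = -184 (x = (8 - 54)*4 = -46*4 = -184)
(x + l(-85, u)) - 32485 = (-184 - 85) - 32485 = -269 - 32485 = -32754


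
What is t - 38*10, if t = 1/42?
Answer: -15959/42 ≈ -379.98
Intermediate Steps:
t = 1/42 ≈ 0.023810
t - 38*10 = 1/42 - 38*10 = 1/42 - 380 = -15959/42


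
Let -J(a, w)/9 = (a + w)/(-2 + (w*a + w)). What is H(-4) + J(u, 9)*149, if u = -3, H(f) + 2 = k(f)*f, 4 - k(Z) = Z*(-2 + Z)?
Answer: 4803/10 ≈ 480.30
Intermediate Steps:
k(Z) = 4 - Z*(-2 + Z)
H(f) = -2 + f*(4 - f² + 2*f) (H(f) = -2 + (4 - f² + 2*f)*f = -2 + f*(4 - f² + 2*f))
J(a, w) = -9*(a + w)/(-2 + w + a*w) (J(a, w) = -9*(a + w)/(-2 + (w*a + w)) = -9*(a + w)/(-2 + (a*w + w)) = -9*(a + w)/(-2 + (w + a*w)) = -9*(a + w)/(-2 + w + a*w))
H(-4) + J(u, 9)*149 = (-2 - 4*(4 - 1*(-4)² + 2*(-4))) + (9*(-1*(-3) - 1*9)/(-2 + 9 - 3*9))*149 = (-2 - 4*(4 - 1*16 - 8)) + (9*(3 - 9)/(-2 + 9 - 27))*149 = (-2 - 4*(4 - 16 - 8)) + (9*(-6)/(-20))*149 = (-2 - 4*(-20)) + (9*(-1/20)*(-6))*149 = (-2 + 80) + (27/10)*149 = 78 + 4023/10 = 4803/10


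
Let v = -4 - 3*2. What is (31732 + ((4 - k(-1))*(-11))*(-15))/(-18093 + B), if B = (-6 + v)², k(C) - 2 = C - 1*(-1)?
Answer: -32062/17837 ≈ -1.7975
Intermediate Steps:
k(C) = 3 + C (k(C) = 2 + (C - 1*(-1)) = 2 + (C + 1) = 2 + (1 + C) = 3 + C)
v = -10 (v = -4 - 6 = -10)
B = 256 (B = (-6 - 10)² = (-16)² = 256)
(31732 + ((4 - k(-1))*(-11))*(-15))/(-18093 + B) = (31732 + ((4 - (3 - 1))*(-11))*(-15))/(-18093 + 256) = (31732 + ((4 - 1*2)*(-11))*(-15))/(-17837) = (31732 + ((4 - 2)*(-11))*(-15))*(-1/17837) = (31732 + (2*(-11))*(-15))*(-1/17837) = (31732 - 22*(-15))*(-1/17837) = (31732 + 330)*(-1/17837) = 32062*(-1/17837) = -32062/17837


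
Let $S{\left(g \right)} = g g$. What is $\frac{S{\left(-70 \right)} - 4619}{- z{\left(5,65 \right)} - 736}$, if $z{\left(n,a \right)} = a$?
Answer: $- \frac{281}{801} \approx -0.35081$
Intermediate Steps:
$S{\left(g \right)} = g^{2}$
$\frac{S{\left(-70 \right)} - 4619}{- z{\left(5,65 \right)} - 736} = \frac{\left(-70\right)^{2} - 4619}{\left(-1\right) 65 - 736} = \frac{4900 - 4619}{-65 - 736} = \frac{281}{-801} = 281 \left(- \frac{1}{801}\right) = - \frac{281}{801}$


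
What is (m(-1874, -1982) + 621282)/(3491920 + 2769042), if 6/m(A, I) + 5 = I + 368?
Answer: 502927776/5068248739 ≈ 0.099231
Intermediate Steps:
m(A, I) = 6/(363 + I) (m(A, I) = 6/(-5 + (I + 368)) = 6/(-5 + (368 + I)) = 6/(363 + I))
(m(-1874, -1982) + 621282)/(3491920 + 2769042) = (6/(363 - 1982) + 621282)/(3491920 + 2769042) = (6/(-1619) + 621282)/6260962 = (6*(-1/1619) + 621282)*(1/6260962) = (-6/1619 + 621282)*(1/6260962) = (1005855552/1619)*(1/6260962) = 502927776/5068248739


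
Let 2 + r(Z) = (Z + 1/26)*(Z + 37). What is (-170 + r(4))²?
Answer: 27889/676 ≈ 41.256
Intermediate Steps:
r(Z) = -2 + (37 + Z)*(1/26 + Z) (r(Z) = -2 + (Z + 1/26)*(Z + 37) = -2 + (Z + 1/26)*(37 + Z) = -2 + (1/26 + Z)*(37 + Z) = -2 + (37 + Z)*(1/26 + Z))
(-170 + r(4))² = (-170 + (-15/26 + 4² + (963/26)*4))² = (-170 + (-15/26 + 16 + 1926/13))² = (-170 + 4253/26)² = (-167/26)² = 27889/676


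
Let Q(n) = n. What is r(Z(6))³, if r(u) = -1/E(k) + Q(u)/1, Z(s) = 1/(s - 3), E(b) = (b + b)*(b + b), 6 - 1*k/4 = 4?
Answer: 16194277/452984832 ≈ 0.035750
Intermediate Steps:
k = 8 (k = 24 - 4*4 = 24 - 16 = 8)
E(b) = 4*b² (E(b) = (2*b)*(2*b) = 4*b²)
Z(s) = 1/(-3 + s)
r(u) = -1/256 + u (r(u) = -1/(4*8²) + u/1 = -1/(4*64) + u*1 = -1/256 + u)
r(Z(6))³ = (-1/256 + 1/(-3 + 6))³ = (-1/256 + 1/3)³ = (-1/256 + ⅓)³ = (253/768)³ = 16194277/452984832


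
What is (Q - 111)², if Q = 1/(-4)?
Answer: 198025/16 ≈ 12377.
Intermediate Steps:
Q = -¼ ≈ -0.25000
(Q - 111)² = (-¼ - 111)² = (-445/4)² = 198025/16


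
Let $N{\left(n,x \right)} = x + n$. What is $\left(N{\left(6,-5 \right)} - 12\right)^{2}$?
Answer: $121$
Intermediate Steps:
$N{\left(n,x \right)} = n + x$
$\left(N{\left(6,-5 \right)} - 12\right)^{2} = \left(\left(6 - 5\right) - 12\right)^{2} = \left(1 - 12\right)^{2} = \left(-11\right)^{2} = 121$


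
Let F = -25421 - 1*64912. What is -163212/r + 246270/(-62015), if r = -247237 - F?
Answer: -1425957795/486520078 ≈ -2.9309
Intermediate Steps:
F = -90333 (F = -25421 - 64912 = -90333)
r = -156904 (r = -247237 - 1*(-90333) = -247237 + 90333 = -156904)
-163212/r + 246270/(-62015) = -163212/(-156904) + 246270/(-62015) = -163212*(-1/156904) + 246270*(-1/62015) = 40803/39226 - 49254/12403 = -1425957795/486520078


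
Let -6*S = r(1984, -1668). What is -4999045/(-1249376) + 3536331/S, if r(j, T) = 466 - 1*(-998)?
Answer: -1104246828119/76211936 ≈ -14489.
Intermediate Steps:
r(j, T) = 1464 (r(j, T) = 466 + 998 = 1464)
S = -244 (S = -⅙*1464 = -244)
-4999045/(-1249376) + 3536331/S = -4999045/(-1249376) + 3536331/(-244) = -4999045*(-1/1249376) + 3536331*(-1/244) = 4999045/1249376 - 3536331/244 = -1104246828119/76211936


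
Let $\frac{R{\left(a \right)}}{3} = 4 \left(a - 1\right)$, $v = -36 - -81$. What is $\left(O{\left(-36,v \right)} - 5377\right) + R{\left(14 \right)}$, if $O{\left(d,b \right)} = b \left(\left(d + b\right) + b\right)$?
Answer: $-2791$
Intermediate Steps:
$v = 45$ ($v = -36 + 81 = 45$)
$O{\left(d,b \right)} = b \left(d + 2 b\right)$ ($O{\left(d,b \right)} = b \left(\left(b + d\right) + b\right) = b \left(d + 2 b\right)$)
$R{\left(a \right)} = -12 + 12 a$ ($R{\left(a \right)} = 3 \cdot 4 \left(a - 1\right) = 3 \cdot 4 \left(-1 + a\right) = 3 \left(-4 + 4 a\right) = -12 + 12 a$)
$\left(O{\left(-36,v \right)} - 5377\right) + R{\left(14 \right)} = \left(45 \left(-36 + 2 \cdot 45\right) - 5377\right) + \left(-12 + 12 \cdot 14\right) = \left(45 \left(-36 + 90\right) - 5377\right) + \left(-12 + 168\right) = \left(45 \cdot 54 - 5377\right) + 156 = \left(2430 - 5377\right) + 156 = -2947 + 156 = -2791$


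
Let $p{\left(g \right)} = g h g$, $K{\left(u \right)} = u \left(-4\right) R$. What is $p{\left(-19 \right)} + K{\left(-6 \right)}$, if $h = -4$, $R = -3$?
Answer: $-1516$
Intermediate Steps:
$K{\left(u \right)} = 12 u$ ($K{\left(u \right)} = u \left(-4\right) \left(-3\right) = - 4 u \left(-3\right) = 12 u$)
$p{\left(g \right)} = - 4 g^{2}$ ($p{\left(g \right)} = g \left(-4\right) g = - 4 g g = - 4 g^{2}$)
$p{\left(-19 \right)} + K{\left(-6 \right)} = - 4 \left(-19\right)^{2} + 12 \left(-6\right) = \left(-4\right) 361 - 72 = -1444 - 72 = -1516$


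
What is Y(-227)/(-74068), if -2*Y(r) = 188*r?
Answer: -10669/37034 ≈ -0.28809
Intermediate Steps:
Y(r) = -94*r
Y(-227)/(-74068) = -94*(-227)/(-74068) = 21338*(-1/74068) = -10669/37034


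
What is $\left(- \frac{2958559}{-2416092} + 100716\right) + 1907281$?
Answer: $\frac{4851508446283}{2416092} \approx 2.008 \cdot 10^{6}$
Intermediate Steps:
$\left(- \frac{2958559}{-2416092} + 100716\right) + 1907281 = \left(\left(-2958559\right) \left(- \frac{1}{2416092}\right) + 100716\right) + 1907281 = \left(\frac{2958559}{2416092} + 100716\right) + 1907281 = \frac{243342080431}{2416092} + 1907281 = \frac{4851508446283}{2416092}$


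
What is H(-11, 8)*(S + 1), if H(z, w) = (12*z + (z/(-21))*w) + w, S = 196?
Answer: -495652/21 ≈ -23602.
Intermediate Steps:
H(z, w) = w + 12*z - w*z/21 (H(z, w) = (12*z + (z*(-1/21))*w) + w = (12*z + (-z/21)*w) + w = (12*z - w*z/21) + w = w + 12*z - w*z/21)
H(-11, 8)*(S + 1) = (8 + 12*(-11) - 1/21*8*(-11))*(196 + 1) = (8 - 132 + 88/21)*197 = -2516/21*197 = -495652/21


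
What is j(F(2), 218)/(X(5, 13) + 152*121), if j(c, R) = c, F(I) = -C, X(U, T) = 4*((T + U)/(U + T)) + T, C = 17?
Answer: -17/18409 ≈ -0.00092346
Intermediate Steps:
X(U, T) = 4 + T (X(U, T) = 4*((T + U)/(T + U)) + T = 4*1 + T = 4 + T)
F(I) = -17 (F(I) = -1*17 = -17)
j(F(2), 218)/(X(5, 13) + 152*121) = -17/((4 + 13) + 152*121) = -17/(17 + 18392) = -17/18409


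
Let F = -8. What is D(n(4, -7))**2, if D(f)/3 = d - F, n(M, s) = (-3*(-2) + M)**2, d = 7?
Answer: 2025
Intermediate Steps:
n(M, s) = (6 + M)**2
D(f) = 45 (D(f) = 3*(7 - 1*(-8)) = 3*(7 + 8) = 3*15 = 45)
D(n(4, -7))**2 = 45**2 = 2025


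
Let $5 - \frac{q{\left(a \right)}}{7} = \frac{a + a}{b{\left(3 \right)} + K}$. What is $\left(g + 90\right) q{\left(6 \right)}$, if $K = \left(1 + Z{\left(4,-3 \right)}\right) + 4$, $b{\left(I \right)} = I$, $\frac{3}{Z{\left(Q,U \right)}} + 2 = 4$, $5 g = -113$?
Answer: $\frac{167489}{95} \approx 1763.0$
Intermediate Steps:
$g = - \frac{113}{5}$ ($g = \frac{1}{5} \left(-113\right) = - \frac{113}{5} \approx -22.6$)
$Z{\left(Q,U \right)} = \frac{3}{2}$ ($Z{\left(Q,U \right)} = \frac{3}{-2 + 4} = \frac{3}{2}$)
$K = \frac{13}{2}$ ($K = \left(1 + \frac{3}{2}\right) + 4 = \frac{5}{2} + 4 = \frac{13}{2} \approx 6.5$)
$q{\left(a \right)} = 35 - \frac{28 a}{19}$ ($q{\left(a \right)} = 35 - 7 \frac{a + a}{3 + \frac{13}{2}} = 35 - 7 \frac{2 a}{\frac{19}{2}} = 35 - 7 \cdot 2 a \frac{2}{19} = 35 - 7 \frac{4 a}{19} = 35 - \frac{28 a}{19}$)
$\left(g + 90\right) q{\left(6 \right)} = \left(- \frac{113}{5} + 90\right) \left(35 - \frac{168}{19}\right) = \frac{337 \left(35 - \frac{168}{19}\right)}{5} = \frac{337}{5} \cdot \frac{497}{19} = \frac{167489}{95}$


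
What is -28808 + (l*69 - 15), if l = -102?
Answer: -35861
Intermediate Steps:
-28808 + (l*69 - 15) = -28808 + (-102*69 - 15) = -28808 + (-7038 - 15) = -28808 - 7053 = -35861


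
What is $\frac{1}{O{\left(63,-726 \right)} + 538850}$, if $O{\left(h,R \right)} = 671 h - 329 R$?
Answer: $\frac{1}{819977} \approx 1.2195 \cdot 10^{-6}$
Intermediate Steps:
$O{\left(h,R \right)} = - 329 R + 671 h$
$\frac{1}{O{\left(63,-726 \right)} + 538850} = \frac{1}{\left(\left(-329\right) \left(-726\right) + 671 \cdot 63\right) + 538850} = \frac{1}{\left(238854 + 42273\right) + 538850} = \frac{1}{281127 + 538850} = \frac{1}{819977}$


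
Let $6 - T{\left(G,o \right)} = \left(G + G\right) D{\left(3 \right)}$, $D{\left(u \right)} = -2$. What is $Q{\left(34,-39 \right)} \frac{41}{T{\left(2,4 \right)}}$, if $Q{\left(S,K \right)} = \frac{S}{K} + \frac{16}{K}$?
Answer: $- \frac{1025}{273} \approx -3.7546$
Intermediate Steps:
$Q{\left(S,K \right)} = \frac{16}{K} + \frac{S}{K}$
$T{\left(G,o \right)} = 6 + 4 G$ ($T{\left(G,o \right)} = 6 - \left(G + G\right) \left(-2\right) = 6 - 2 G \left(-2\right) = 6 - - 4 G = 6 + 4 G$)
$Q{\left(34,-39 \right)} \frac{41}{T{\left(2,4 \right)}} = \frac{16 + 34}{-39} \frac{41}{6 + 4 \cdot 2} = \left(- \frac{1}{39}\right) 50 \frac{41}{6 + 8} = - \frac{50 \cdot \frac{41}{14}}{39} = - \frac{50 \cdot 41 \cdot \frac{1}{14}}{39} = \left(- \frac{50}{39}\right) \frac{41}{14} = - \frac{1025}{273}$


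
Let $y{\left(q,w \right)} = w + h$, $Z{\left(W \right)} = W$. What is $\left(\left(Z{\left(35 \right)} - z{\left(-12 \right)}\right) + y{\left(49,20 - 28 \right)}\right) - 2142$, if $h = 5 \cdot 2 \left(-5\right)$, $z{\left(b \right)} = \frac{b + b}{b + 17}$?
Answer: $- \frac{10801}{5} \approx -2160.2$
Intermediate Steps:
$z{\left(b \right)} = \frac{2 b}{17 + b}$
$h = -50$ ($h = 5 \left(-10\right) = -50$)
$y{\left(q,w \right)} = -50 + w$ ($y{\left(q,w \right)} = w - 50 = -50 + w$)
$\left(\left(Z{\left(35 \right)} - z{\left(-12 \right)}\right) + y{\left(49,20 - 28 \right)}\right) - 2142 = \left(\left(35 - 2 \left(-12\right) \frac{1}{17 - 12}\right) + \left(-50 + \left(20 - 28\right)\right)\right) - 2142 = \left(\left(35 - 2 \left(-12\right) \frac{1}{5}\right) + \left(-50 + \left(20 - 28\right)\right)\right) - 2142 = \left(\left(35 - 2 \left(-12\right) \frac{1}{5}\right) - 58\right) - 2142 = \left(\left(35 - - \frac{24}{5}\right) - 58\right) - 2142 = \left(\left(35 + \frac{24}{5}\right) - 58\right) - 2142 = \left(\frac{199}{5} - 58\right) - 2142 = - \frac{91}{5} - 2142 = - \frac{10801}{5}$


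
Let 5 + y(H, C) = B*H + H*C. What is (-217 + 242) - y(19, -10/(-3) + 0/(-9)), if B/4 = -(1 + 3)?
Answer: 812/3 ≈ 270.67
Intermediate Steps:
B = -16 (B = 4*(-(1 + 3)) = 4*(-1*4) = 4*(-4) = -16)
y(H, C) = -5 - 16*H + C*H (y(H, C) = -5 + (-16*H + H*C) = -5 + (-16*H + C*H) = -5 - 16*H + C*H)
(-217 + 242) - y(19, -10/(-3) + 0/(-9)) = (-217 + 242) - (-5 - 16*19 + (-10/(-3) + 0/(-9))*19) = 25 - (-5 - 304 + (-10*(-⅓) + 0*(-⅑))*19) = 25 - (-5 - 304 + (10/3 + 0)*19) = 25 - (-5 - 304 + (10/3)*19) = 25 - (-5 - 304 + 190/3) = 25 - 1*(-737/3) = 25 + 737/3 = 812/3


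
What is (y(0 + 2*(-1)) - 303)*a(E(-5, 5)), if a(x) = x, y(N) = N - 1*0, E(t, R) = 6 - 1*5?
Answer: -305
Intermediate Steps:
E(t, R) = 1 (E(t, R) = 6 - 5 = 1)
y(N) = N (y(N) = N + 0 = N)
(y(0 + 2*(-1)) - 303)*a(E(-5, 5)) = ((0 + 2*(-1)) - 303)*1 = ((0 - 2) - 303)*1 = (-2 - 303)*1 = -305*1 = -305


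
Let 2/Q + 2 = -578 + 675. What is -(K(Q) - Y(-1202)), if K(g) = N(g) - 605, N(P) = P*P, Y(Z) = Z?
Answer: -5387929/9025 ≈ -597.00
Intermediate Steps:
Q = 2/95 (Q = 2/(-2 + (-578 + 675)) = 2/(-2 + 97) = 2/95 ≈ 0.021053)
N(P) = P²
K(g) = -605 + g² (K(g) = g² - 605 = -605 + g²)
-(K(Q) - Y(-1202)) = -((-605 + (2/95)²) - 1*(-1202)) = -((-605 + 4/9025) + 1202) = -(-5460121/9025 + 1202) = -1*5387929/9025 = -5387929/9025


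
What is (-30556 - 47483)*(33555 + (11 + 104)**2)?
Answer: -3650664420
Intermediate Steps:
(-30556 - 47483)*(33555 + (11 + 104)**2) = -78039*(33555 + 115**2) = -78039*(33555 + 13225) = -78039*46780 = -3650664420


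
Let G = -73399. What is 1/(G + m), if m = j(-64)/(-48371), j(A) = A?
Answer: -48371/3550382965 ≈ -1.3624e-5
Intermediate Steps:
m = 64/48371 (m = -64/(-48371) = -64*(-1/48371) = 64/48371 ≈ 0.0013231)
1/(G + m) = 1/(-73399 + 64/48371) = 1/(-3550382965/48371) = -48371/3550382965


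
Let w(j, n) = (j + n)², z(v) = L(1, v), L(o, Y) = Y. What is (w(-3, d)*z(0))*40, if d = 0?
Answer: 0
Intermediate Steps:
z(v) = v
(w(-3, d)*z(0))*40 = ((-3 + 0)²*0)*40 = ((-3)²*0)*40 = (9*0)*40 = 0*40 = 0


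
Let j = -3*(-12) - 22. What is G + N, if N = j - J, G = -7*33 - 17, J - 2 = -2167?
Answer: 1931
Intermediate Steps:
J = -2165 (J = 2 - 2167 = -2165)
j = 14 (j = 36 - 22 = 14)
G = -248 (G = -231 - 17 = -248)
N = 2179 (N = 14 - 1*(-2165) = 14 + 2165 = 2179)
G + N = -248 + 2179 = 1931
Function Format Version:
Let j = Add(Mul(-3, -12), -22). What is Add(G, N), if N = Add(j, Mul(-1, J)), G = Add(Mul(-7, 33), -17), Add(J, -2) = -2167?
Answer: 1931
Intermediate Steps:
J = -2165 (J = Add(2, -2167) = -2165)
j = 14 (j = Add(36, -22) = 14)
G = -248 (G = Add(-231, -17) = -248)
N = 2179 (N = Add(14, Mul(-1, -2165)) = Add(14, 2165) = 2179)
Add(G, N) = Add(-248, 2179) = 1931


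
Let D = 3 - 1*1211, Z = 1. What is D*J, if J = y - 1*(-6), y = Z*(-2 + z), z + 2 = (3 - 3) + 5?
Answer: -8456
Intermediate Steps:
z = 3 (z = -2 + ((3 - 3) + 5) = -2 + (0 + 5) = -2 + 5 = 3)
y = 1 (y = 1*(-2 + 3) = 1*1 = 1)
D = -1208 (D = 3 - 1211 = -1208)
J = 7 (J = 1 - 1*(-6) = 1 + 6 = 7)
D*J = -1208*7 = -8456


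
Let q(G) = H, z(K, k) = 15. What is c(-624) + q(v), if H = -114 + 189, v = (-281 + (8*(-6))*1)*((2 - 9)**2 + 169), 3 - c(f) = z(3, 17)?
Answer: 63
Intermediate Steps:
c(f) = -12 (c(f) = 3 - 1*15 = 3 - 15 = -12)
v = -71722 (v = (-281 - 48*1)*((-7)**2 + 169) = (-281 - 48)*(49 + 169) = -329*218 = -71722)
H = 75
q(G) = 75
c(-624) + q(v) = -12 + 75 = 63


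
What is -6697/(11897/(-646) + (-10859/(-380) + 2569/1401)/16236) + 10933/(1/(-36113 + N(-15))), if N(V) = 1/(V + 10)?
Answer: -485615688366559930346/1229950936535 ≈ -3.9483e+8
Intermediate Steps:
N(V) = 1/(10 + V)
-6697/(11897/(-646) + (-10859/(-380) + 2569/1401)/16236) + 10933/(1/(-36113 + N(-15))) = -6697/(11897/(-646) + (-10859/(-380) + 2569/1401)/16236) + 10933/(1/(-36113 + 1/(10 - 15))) = -6697/(11897*(-1/646) + (-10859*(-1/380) + 2569*(1/1401))*(1/16236)) + 10933/(1/(-36113 + 1/(-5))) = -6697/(-11897/646 + (10859/380 + 2569/1401)*(1/16236)) + 10933/(1/(-36113 - 1/5)) = -6697/(-11897/646 + (16189679/532380)*(1/16236)) + 10933/(1/(-180566/5)) = -6697/(-11897/646 + 1471789/785792880) + 10933/(-5/180566) = -6697/(-245990187307/13358478960) + 10933*(-180566/5) = -6697*(-13358478960/245990187307) - 1974128078/5 = 89461733595120/245990187307 - 1974128078/5 = -485615688366559930346/1229950936535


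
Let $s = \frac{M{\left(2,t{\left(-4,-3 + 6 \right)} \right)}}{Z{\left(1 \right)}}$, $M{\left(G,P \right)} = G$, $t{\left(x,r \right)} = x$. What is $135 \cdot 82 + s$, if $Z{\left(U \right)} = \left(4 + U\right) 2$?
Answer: $\frac{55351}{5} \approx 11070.0$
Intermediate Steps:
$Z{\left(U \right)} = 8 + 2 U$
$s = \frac{1}{5}$ ($s = \frac{2}{8 + 2 \cdot 1} = \frac{2}{8 + 2} = \frac{2}{10} = 2 \cdot \frac{1}{10} = \frac{1}{5} \approx 0.2$)
$135 \cdot 82 + s = 135 \cdot 82 + \frac{1}{5} = 11070 + \frac{1}{5} = \frac{55351}{5}$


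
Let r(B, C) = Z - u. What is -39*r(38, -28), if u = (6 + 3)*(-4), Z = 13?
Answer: -1911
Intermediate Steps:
u = -36 (u = 9*(-4) = -36)
r(B, C) = 49 (r(B, C) = 13 - 1*(-36) = 13 + 36 = 49)
-39*r(38, -28) = -39*49 = -1911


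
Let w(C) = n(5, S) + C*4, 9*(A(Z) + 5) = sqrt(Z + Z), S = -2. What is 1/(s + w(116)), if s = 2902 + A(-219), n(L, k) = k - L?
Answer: 45279/151865839 - 3*I*sqrt(438)/303731678 ≈ 0.00029815 - 2.0671e-7*I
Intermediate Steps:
A(Z) = -5 + sqrt(2)*sqrt(Z)/9 (A(Z) = -5 + sqrt(Z + Z)/9 = -5 + sqrt(2*Z)/9 = -5 + (sqrt(2)*sqrt(Z))/9 = -5 + sqrt(2)*sqrt(Z)/9)
w(C) = -7 + 4*C (w(C) = (-2 - 1*5) + C*4 = (-2 - 5) + 4*C = -7 + 4*C)
s = 2897 + I*sqrt(438)/9 (s = 2902 + (-5 + sqrt(2)*sqrt(-219)/9) = 2902 + (-5 + sqrt(2)*(I*sqrt(219))/9) = 2902 + (-5 + I*sqrt(438)/9) = 2897 + I*sqrt(438)/9 ≈ 2897.0 + 2.3254*I)
1/(s + w(116)) = 1/((2897 + I*sqrt(438)/9) + (-7 + 4*116)) = 1/((2897 + I*sqrt(438)/9) + (-7 + 464)) = 1/((2897 + I*sqrt(438)/9) + 457) = 1/(3354 + I*sqrt(438)/9)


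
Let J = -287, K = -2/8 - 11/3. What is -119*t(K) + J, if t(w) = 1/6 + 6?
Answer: -6125/6 ≈ -1020.8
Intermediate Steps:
K = -47/12 (K = -2*⅛ - 11*⅓ = -¼ - 11/3 = -47/12 ≈ -3.9167)
t(w) = 37/6 (t(w) = ⅙ + 6 = 37/6)
-119*t(K) + J = -119*37/6 - 287 = -4403/6 - 287 = -6125/6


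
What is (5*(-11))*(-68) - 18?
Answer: 3722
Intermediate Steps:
(5*(-11))*(-68) - 18 = -55*(-68) - 18 = 3740 - 18 = 3722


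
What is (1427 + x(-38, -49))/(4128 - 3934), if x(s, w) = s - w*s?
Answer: -473/194 ≈ -2.4381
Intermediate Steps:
x(s, w) = s - s*w
(1427 + x(-38, -49))/(4128 - 3934) = (1427 - 38*(1 - 1*(-49)))/(4128 - 3934) = (1427 - 38*(1 + 49))/194 = (1427 - 38*50)*(1/194) = (1427 - 1900)*(1/194) = -473*1/194 = -473/194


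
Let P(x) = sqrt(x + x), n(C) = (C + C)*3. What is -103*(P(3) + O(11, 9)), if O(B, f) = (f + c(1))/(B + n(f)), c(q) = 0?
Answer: -927/65 - 103*sqrt(6) ≈ -266.56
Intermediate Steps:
n(C) = 6*C (n(C) = (2*C)*3 = 6*C)
O(B, f) = f/(B + 6*f) (O(B, f) = (f + 0)/(B + 6*f) = f/(B + 6*f))
P(x) = sqrt(2)*sqrt(x) (P(x) = sqrt(2*x) = sqrt(2)*sqrt(x))
-103*(P(3) + O(11, 9)) = -103*(sqrt(2)*sqrt(3) + 9/(11 + 6*9)) = -103*(sqrt(6) + 9/(11 + 54)) = -103*(sqrt(6) + 9/65) = -103*(9/65 + sqrt(6)) = -927/65 - 103*sqrt(6)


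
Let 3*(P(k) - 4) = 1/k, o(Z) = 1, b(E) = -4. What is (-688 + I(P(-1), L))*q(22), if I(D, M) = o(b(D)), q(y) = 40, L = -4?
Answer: -27480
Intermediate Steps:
P(k) = 4 + 1/(3*k)
I(D, M) = 1
(-688 + I(P(-1), L))*q(22) = (-688 + 1)*40 = -687*40 = -27480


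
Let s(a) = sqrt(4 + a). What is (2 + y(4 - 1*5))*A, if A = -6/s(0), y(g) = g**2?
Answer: -9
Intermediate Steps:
A = -3 (A = -6/sqrt(4 + 0) = -6/(sqrt(4)) = -6/2 = -6*1/2 = -3)
(2 + y(4 - 1*5))*A = (2 + (4 - 1*5)**2)*(-3) = (2 + (4 - 5)**2)*(-3) = (2 + (-1)**2)*(-3) = (2 + 1)*(-3) = 3*(-3) = -9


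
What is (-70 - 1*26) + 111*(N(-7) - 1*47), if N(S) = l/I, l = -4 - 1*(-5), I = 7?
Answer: -37080/7 ≈ -5297.1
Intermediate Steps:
l = 1 (l = -4 + 5 = 1)
N(S) = ⅐ (N(S) = 1/7 = 1*(⅐) = ⅐)
(-70 - 1*26) + 111*(N(-7) - 1*47) = (-70 - 1*26) + 111*(⅐ - 1*47) = (-70 - 26) + 111*(⅐ - 47) = -96 + 111*(-328/7) = -96 - 36408/7 = -37080/7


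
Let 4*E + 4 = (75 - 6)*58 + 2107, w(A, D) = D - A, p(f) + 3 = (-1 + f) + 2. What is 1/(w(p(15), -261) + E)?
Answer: 4/5009 ≈ 0.00079856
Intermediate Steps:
p(f) = -2 + f (p(f) = -3 + ((-1 + f) + 2) = -3 + (1 + f) = -2 + f)
E = 6105/4 (E = -1 + ((75 - 6)*58 + 2107)/4 = -1 + (69*58 + 2107)/4 = -1 + (4002 + 2107)/4 = -1 + (1/4)*6109 = -1 + 6109/4 = 6105/4 ≈ 1526.3)
1/(w(p(15), -261) + E) = 1/((-261 - (-2 + 15)) + 6105/4) = 1/((-261 - 1*13) + 6105/4) = 1/((-261 - 13) + 6105/4) = 1/(-274 + 6105/4) = 1/(5009/4) = 4/5009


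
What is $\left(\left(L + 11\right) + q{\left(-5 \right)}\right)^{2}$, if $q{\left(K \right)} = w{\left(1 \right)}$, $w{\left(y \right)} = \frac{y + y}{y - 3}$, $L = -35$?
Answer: $625$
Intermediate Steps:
$w{\left(y \right)} = \frac{2 y}{-3 + y}$
$q{\left(K \right)} = -1$ ($q{\left(K \right)} = 2 \cdot 1 \frac{1}{-3 + 1} = 2 \cdot 1 \frac{1}{-2} = 2 \cdot 1 \left(- \frac{1}{2}\right) = -1$)
$\left(\left(L + 11\right) + q{\left(-5 \right)}\right)^{2} = \left(\left(-35 + 11\right) - 1\right)^{2} = \left(-24 - 1\right)^{2} = \left(-25\right)^{2} = 625$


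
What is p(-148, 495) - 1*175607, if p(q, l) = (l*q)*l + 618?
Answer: -36438689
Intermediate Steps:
p(q, l) = 618 + q*l² (p(q, l) = q*l² + 618 = 618 + q*l²)
p(-148, 495) - 1*175607 = (618 - 148*495²) - 1*175607 = (618 - 148*245025) - 175607 = (618 - 36263700) - 175607 = -36263082 - 175607 = -36438689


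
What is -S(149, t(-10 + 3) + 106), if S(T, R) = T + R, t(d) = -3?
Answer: -252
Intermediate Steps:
S(T, R) = R + T
-S(149, t(-10 + 3) + 106) = -((-3 + 106) + 149) = -(103 + 149) = -1*252 = -252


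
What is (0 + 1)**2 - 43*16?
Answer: -687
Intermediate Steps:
(0 + 1)**2 - 43*16 = 1**2 - 688 = 1 - 688 = -687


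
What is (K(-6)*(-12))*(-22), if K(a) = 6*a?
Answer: -9504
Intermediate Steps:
(K(-6)*(-12))*(-22) = ((6*(-6))*(-12))*(-22) = -36*(-12)*(-22) = 432*(-22) = -9504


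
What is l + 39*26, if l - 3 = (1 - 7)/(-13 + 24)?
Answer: 11181/11 ≈ 1016.5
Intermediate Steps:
l = 27/11 (l = 3 + (1 - 7)/(-13 + 24) = 3 - 6/11 = 27/11 ≈ 2.4545)
l + 39*26 = 27/11 + 39*26 = 27/11 + 1014 = 11181/11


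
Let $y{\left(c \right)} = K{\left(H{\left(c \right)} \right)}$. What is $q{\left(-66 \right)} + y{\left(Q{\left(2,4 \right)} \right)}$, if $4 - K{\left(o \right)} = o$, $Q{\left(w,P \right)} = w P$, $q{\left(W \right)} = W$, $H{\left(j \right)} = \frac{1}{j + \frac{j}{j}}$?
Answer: $- \frac{559}{9} \approx -62.111$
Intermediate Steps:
$H{\left(j \right)} = \frac{1}{1 + j}$ ($H{\left(j \right)} = \frac{1}{j + 1} = \frac{1}{1 + j}$)
$Q{\left(w,P \right)} = P w$
$K{\left(o \right)} = 4 - o$
$y{\left(c \right)} = 4 - \frac{1}{1 + c}$
$q{\left(-66 \right)} + y{\left(Q{\left(2,4 \right)} \right)} = -66 + \frac{3 + 4 \cdot 4 \cdot 2}{1 + 4 \cdot 2} = -66 + \frac{3 + 4 \cdot 8}{1 + 8} = -66 + \frac{3 + 32}{9} = -66 + \frac{1}{9} \cdot 35 = -66 + \frac{35}{9} = - \frac{559}{9}$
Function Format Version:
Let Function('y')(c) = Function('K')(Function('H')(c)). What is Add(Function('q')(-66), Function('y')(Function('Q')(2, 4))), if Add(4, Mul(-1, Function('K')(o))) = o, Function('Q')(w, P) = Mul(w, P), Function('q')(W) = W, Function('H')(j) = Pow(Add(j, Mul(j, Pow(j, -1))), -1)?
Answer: Rational(-559, 9) ≈ -62.111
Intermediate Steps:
Function('H')(j) = Pow(Add(1, j), -1) (Function('H')(j) = Pow(Add(j, 1), -1) = Pow(Add(1, j), -1))
Function('Q')(w, P) = Mul(P, w)
Function('K')(o) = Add(4, Mul(-1, o))
Function('y')(c) = Add(4, Mul(-1, Pow(Add(1, c), -1)))
Add(Function('q')(-66), Function('y')(Function('Q')(2, 4))) = Add(-66, Mul(Pow(Add(1, Mul(4, 2)), -1), Add(3, Mul(4, Mul(4, 2))))) = Add(-66, Mul(Pow(Add(1, 8), -1), Add(3, Mul(4, 8)))) = Add(-66, Mul(Pow(9, -1), Add(3, 32))) = Add(-66, Mul(Rational(1, 9), 35)) = Add(-66, Rational(35, 9)) = Rational(-559, 9)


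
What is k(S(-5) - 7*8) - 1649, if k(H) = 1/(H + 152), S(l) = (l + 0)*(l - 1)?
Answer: -207773/126 ≈ -1649.0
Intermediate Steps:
S(l) = l*(-1 + l)
k(H) = 1/(152 + H)
k(S(-5) - 7*8) - 1649 = 1/(152 + (-5*(-1 - 5) - 7*8)) - 1649 = 1/(152 + (-5*(-6) - 56)) - 1649 = 1/(152 + (30 - 56)) - 1649 = 1/(152 - 26) - 1649 = 1/126 - 1649 = -207773/126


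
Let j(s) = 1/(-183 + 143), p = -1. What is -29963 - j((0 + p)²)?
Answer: -1198519/40 ≈ -29963.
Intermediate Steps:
j(s) = -1/40 (j(s) = 1/(-40) = -1/40)
-29963 - j((0 + p)²) = -29963 - 1*(-1/40) = -29963 + 1/40 = -1198519/40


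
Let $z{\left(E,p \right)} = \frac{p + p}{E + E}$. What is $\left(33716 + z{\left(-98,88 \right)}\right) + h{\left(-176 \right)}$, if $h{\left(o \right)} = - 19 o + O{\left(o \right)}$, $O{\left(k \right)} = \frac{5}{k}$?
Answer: $\frac{319597451}{8624} \approx 37059.0$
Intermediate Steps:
$z{\left(E,p \right)} = \frac{p}{E}$ ($z{\left(E,p \right)} = \frac{2 p}{2 E} = 2 p \frac{1}{2 E} = \frac{p}{E}$)
$h{\left(o \right)} = - 19 o + \frac{5}{o}$
$\left(33716 + z{\left(-98,88 \right)}\right) + h{\left(-176 \right)} = \left(33716 + \frac{88}{-98}\right) + \left(\left(-19\right) \left(-176\right) + \frac{5}{-176}\right) = \left(33716 + 88 \left(- \frac{1}{98}\right)\right) + \left(3344 + 5 \left(- \frac{1}{176}\right)\right) = \left(33716 - \frac{44}{49}\right) + \left(3344 - \frac{5}{176}\right) = \frac{1652040}{49} + \frac{588539}{176} = \frac{319597451}{8624}$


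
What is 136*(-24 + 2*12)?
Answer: 0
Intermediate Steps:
136*(-24 + 2*12) = 136*(-24 + 24) = 136*0 = 0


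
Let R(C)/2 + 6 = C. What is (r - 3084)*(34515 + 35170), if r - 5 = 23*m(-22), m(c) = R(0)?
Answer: -233793175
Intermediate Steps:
R(C) = -12 + 2*C
m(c) = -12 (m(c) = -12 + 2*0 = -12 + 0 = -12)
r = -271 (r = 5 + 23*(-12) = 5 - 276 = -271)
(r - 3084)*(34515 + 35170) = (-271 - 3084)*(34515 + 35170) = -3355*69685 = -233793175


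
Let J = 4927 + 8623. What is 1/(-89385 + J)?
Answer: -1/75835 ≈ -1.3187e-5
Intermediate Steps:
J = 13550
1/(-89385 + J) = 1/(-89385 + 13550) = 1/(-75835) = -1/75835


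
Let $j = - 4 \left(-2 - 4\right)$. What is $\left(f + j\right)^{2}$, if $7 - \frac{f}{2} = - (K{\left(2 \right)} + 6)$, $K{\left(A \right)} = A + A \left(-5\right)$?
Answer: $1156$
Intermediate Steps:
$K{\left(A \right)} = - 4 A$ ($K{\left(A \right)} = A - 5 A = - 4 A$)
$j = 24$ ($j = \left(-4\right) \left(-6\right) = 24$)
$f = 10$ ($f = 14 - 2 \left(- (\left(-4\right) 2 + 6)\right) = 14 - 2 \left(- (-8 + 6)\right) = 14 - 2 \left(\left(-1\right) \left(-2\right)\right) = 14 - 4 = 10$)
$\left(f + j\right)^{2} = \left(10 + 24\right)^{2} = 34^{2} = 1156$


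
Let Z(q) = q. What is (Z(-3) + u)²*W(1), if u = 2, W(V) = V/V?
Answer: 1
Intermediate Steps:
W(V) = 1
(Z(-3) + u)²*W(1) = (-3 + 2)²*1 = (-1)²*1 = 1*1 = 1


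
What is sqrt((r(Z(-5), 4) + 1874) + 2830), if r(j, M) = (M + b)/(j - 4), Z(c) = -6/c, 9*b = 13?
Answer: sqrt(169274)/6 ≈ 68.572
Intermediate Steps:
b = 13/9 (b = (1/9)*13 = 13/9 ≈ 1.4444)
r(j, M) = (13/9 + M)/(-4 + j) (r(j, M) = (M + 13/9)/(j - 4) = (13/9 + M)/(-4 + j))
sqrt((r(Z(-5), 4) + 1874) + 2830) = sqrt(((13/9 + 4)/(-4 - 6/(-5)) + 1874) + 2830) = sqrt(((49/9)/(-4 - 6*(-1/5)) + 1874) + 2830) = sqrt(((49/9)/(-4 + 6/5) + 1874) + 2830) = sqrt(((49/9)/(-14/5) + 1874) + 2830) = sqrt((-5/14*49/9 + 1874) + 2830) = sqrt((-35/18 + 1874) + 2830) = sqrt(33697/18 + 2830) = sqrt(84637/18) = sqrt(169274)/6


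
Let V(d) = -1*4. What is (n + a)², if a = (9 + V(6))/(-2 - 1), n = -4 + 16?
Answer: 961/9 ≈ 106.78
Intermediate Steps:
V(d) = -4
n = 12
a = -5/3 (a = (9 - 4)/(-2 - 1) = 5/(-3) = 5*(-⅓) = -5/3 ≈ -1.6667)
(n + a)² = (12 - 5/3)² = (31/3)² = 961/9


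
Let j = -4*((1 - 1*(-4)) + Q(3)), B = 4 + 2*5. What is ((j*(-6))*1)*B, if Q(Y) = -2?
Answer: 1008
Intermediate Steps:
B = 14 (B = 4 + 10 = 14)
j = -12 (j = -4*((1 - 1*(-4)) - 2) = -4*((1 + 4) - 2) = -4*(5 - 2) = -4*3 = -12)
((j*(-6))*1)*B = (-12*(-6)*1)*14 = (72*1)*14 = 72*14 = 1008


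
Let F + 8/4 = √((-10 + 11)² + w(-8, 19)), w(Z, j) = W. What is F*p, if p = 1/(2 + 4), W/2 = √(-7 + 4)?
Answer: -⅓ + √(1 + 2*I*√3)/6 ≈ -0.080418 + 0.19023*I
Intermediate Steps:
W = 2*I*√3 (W = 2*√(-7 + 4) = 2*√(-3) = 2*(I*√3) = 2*I*√3 ≈ 3.4641*I)
w(Z, j) = 2*I*√3
F = -2 + √(1 + 2*I*√3) (F = -2 + √((-10 + 11)² + 2*I*√3) = -2 + √(1² + 2*I*√3) = -2 + √(1 + 2*I*√3) ≈ -0.48251 + 1.1414*I)
p = ⅙ (p = 1/6 = ⅙ ≈ 0.16667)
F*p = (-2 + √(1 + 2*I*√3))*(⅙) = -⅓ + √(1 + 2*I*√3)/6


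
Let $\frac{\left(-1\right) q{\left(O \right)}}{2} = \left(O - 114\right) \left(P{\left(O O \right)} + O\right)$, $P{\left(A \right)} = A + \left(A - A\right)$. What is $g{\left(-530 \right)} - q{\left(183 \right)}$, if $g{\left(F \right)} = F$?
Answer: $4646206$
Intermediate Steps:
$P{\left(A \right)} = A$ ($P{\left(A \right)} = A + 0 = A$)
$q{\left(O \right)} = - 2 \left(-114 + O\right) \left(O + O^{2}\right)$ ($q{\left(O \right)} = - 2 \left(O - 114\right) \left(O O + O\right) = - 2 \left(-114 + O\right) \left(O^{2} + O\right) = - 2 \left(-114 + O\right) \left(O + O^{2}\right)$)
$g{\left(-530 \right)} - q{\left(183 \right)} = -530 - 2 \cdot 183 \left(114 - 183^{2} + 113 \cdot 183\right) = -530 - 2 \cdot 183 \left(114 - 33489 + 20679\right) = -530 - 2 \cdot 183 \left(-12696\right) = -530 - -4646736 = -530 + 4646736 = 4646206$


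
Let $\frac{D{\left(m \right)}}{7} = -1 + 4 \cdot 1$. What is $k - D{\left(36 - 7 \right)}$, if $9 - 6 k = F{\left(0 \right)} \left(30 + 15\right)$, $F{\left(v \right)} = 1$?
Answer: $-27$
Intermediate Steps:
$D{\left(m \right)} = 21$ ($D{\left(m \right)} = 7 \left(-1 + 4 \cdot 1\right) = 7 \left(-1 + 4\right) = 7 \cdot 3 = 21$)
$k = -6$ ($k = \frac{3}{2} - \frac{1 \left(30 + 15\right)}{6} = \frac{3}{2} - \frac{1 \cdot 45}{6} = \frac{3}{2} - \frac{15}{2} = -6$)
$k - D{\left(36 - 7 \right)} = -6 - 21 = -27$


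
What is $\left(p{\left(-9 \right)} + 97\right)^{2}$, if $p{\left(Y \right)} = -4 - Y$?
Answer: $10404$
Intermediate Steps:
$\left(p{\left(-9 \right)} + 97\right)^{2} = \left(\left(-4 - -9\right) + 97\right)^{2} = \left(\left(-4 + 9\right) + 97\right)^{2} = \left(5 + 97\right)^{2} = 102^{2} = 10404$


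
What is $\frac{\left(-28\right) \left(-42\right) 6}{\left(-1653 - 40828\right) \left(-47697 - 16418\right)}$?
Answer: $\frac{7056}{2723669315} \approx 2.5906 \cdot 10^{-6}$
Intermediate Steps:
$\frac{\left(-28\right) \left(-42\right) 6}{\left(-1653 - 40828\right) \left(-47697 - 16418\right)} = \frac{1176 \cdot 6}{\left(-42481\right) \left(-64115\right)} = \frac{7056}{2723669315}$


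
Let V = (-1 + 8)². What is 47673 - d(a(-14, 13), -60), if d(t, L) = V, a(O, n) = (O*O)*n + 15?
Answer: 47624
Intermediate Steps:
a(O, n) = 15 + n*O² (a(O, n) = O²*n + 15 = n*O² + 15 = 15 + n*O²)
V = 49 (V = 7² = 49)
d(t, L) = 49
47673 - d(a(-14, 13), -60) = 47673 - 1*49 = 47673 - 49 = 47624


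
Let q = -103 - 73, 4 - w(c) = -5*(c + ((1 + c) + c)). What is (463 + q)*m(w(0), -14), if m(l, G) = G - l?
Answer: -6601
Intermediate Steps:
w(c) = 9 + 15*c (w(c) = 4 - (-5)*(c + ((1 + c) + c)) = 4 - (-5)*(c + (1 + 2*c)) = 4 - (-5)*(1 + 3*c) = 4 - (-5 - 15*c) = 4 + (5 + 15*c) = 9 + 15*c)
q = -176
(463 + q)*m(w(0), -14) = (463 - 176)*(-14 - (9 + 15*0)) = 287*(-14 - (9 + 0)) = 287*(-14 - 1*9) = 287*(-14 - 9) = 287*(-23) = -6601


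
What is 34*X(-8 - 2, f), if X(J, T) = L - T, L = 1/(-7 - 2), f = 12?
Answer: -3706/9 ≈ -411.78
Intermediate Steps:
L = -⅑ (L = 1/(-9) = -⅑ ≈ -0.11111)
X(J, T) = -⅑ - T
34*X(-8 - 2, f) = 34*(-⅑ - 1*12) = 34*(-⅑ - 12) = 34*(-109/9) = -3706/9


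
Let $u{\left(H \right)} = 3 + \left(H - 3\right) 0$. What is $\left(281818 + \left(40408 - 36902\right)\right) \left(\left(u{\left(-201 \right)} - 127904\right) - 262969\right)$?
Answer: $-111524591880$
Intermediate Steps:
$u{\left(H \right)} = 3$ ($u{\left(H \right)} = 3 + \left(H - 3\right) 0 = 3 + \left(-3 + H\right) 0 = 3 + 0 = 3$)
$\left(281818 + \left(40408 - 36902\right)\right) \left(\left(u{\left(-201 \right)} - 127904\right) - 262969\right) = \left(281818 + \left(40408 - 36902\right)\right) \left(\left(3 - 127904\right) - 262969\right) = \left(281818 + 3506\right) \left(-127901 - 262969\right) = 285324 \left(-390870\right) = -111524591880$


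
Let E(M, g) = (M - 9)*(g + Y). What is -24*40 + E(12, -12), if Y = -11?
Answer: -1029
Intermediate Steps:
E(M, g) = (-11 + g)*(-9 + M) (E(M, g) = (M - 9)*(g - 11) = (-9 + M)*(-11 + g) = (-11 + g)*(-9 + M))
-24*40 + E(12, -12) = -24*40 + (99 - 11*12 - 9*(-12) + 12*(-12)) = -960 + (99 - 132 + 108 - 144) = -960 - 69 = -1029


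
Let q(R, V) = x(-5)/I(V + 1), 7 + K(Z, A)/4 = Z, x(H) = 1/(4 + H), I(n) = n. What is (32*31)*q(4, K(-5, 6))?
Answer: 992/47 ≈ 21.106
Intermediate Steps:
K(Z, A) = -28 + 4*Z
q(R, V) = -1/(1 + V) (q(R, V) = 1/((4 - 5)*(V + 1)) = 1/((-1)*(1 + V)) = -1/(1 + V))
(32*31)*q(4, K(-5, 6)) = (32*31)*(-1/(1 + (-28 + 4*(-5)))) = 992*(-1/(1 + (-28 - 20))) = 992*(-1/(1 - 48)) = 992*(-1/(-47)) = 992*(-1*(-1/47)) = 992*(1/47) = 992/47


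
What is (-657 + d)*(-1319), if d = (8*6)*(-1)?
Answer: 929895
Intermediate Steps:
d = -48 (d = 48*(-1) = -48)
(-657 + d)*(-1319) = (-657 - 48)*(-1319) = -705*(-1319) = 929895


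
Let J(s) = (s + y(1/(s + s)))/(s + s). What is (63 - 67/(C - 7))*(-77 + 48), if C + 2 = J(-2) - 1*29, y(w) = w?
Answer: -1125461/599 ≈ -1878.9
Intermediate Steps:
J(s) = (s + 1/(2*s))/(2*s) (J(s) = (s + 1/(s + s))/(s + s) = (s + 1/(2*s))/((2*s)) = (s + 1/(2*s))*(1/(2*s)) = (s + 1/(2*s))/(2*s))
C = -487/16 (C = -2 + ((1/2 + (1/4)/(-2)**2) - 1*29) = -2 + ((1/2 + (1/4)*(1/4)) - 29) = -2 + ((1/2 + 1/16) - 29) = -2 + (9/16 - 29) = -2 - 455/16 = -487/16 ≈ -30.438)
(63 - 67/(C - 7))*(-77 + 48) = (63 - 67/(-487/16 - 7))*(-77 + 48) = (63 - 67/(-599/16))*(-29) = (63 - 67*(-16/599))*(-29) = (63 + 1072/599)*(-29) = (38809/599)*(-29) = -1125461/599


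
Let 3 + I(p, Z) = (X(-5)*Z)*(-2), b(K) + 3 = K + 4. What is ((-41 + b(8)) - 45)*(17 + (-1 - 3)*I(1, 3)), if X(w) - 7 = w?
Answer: -5929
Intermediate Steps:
b(K) = 1 + K (b(K) = -3 + (K + 4) = -3 + (4 + K) = 1 + K)
X(w) = 7 + w
I(p, Z) = -3 - 4*Z (I(p, Z) = -3 + ((7 - 5)*Z)*(-2) = -3 + (2*Z)*(-2) = -3 - 4*Z)
((-41 + b(8)) - 45)*(17 + (-1 - 3)*I(1, 3)) = ((-41 + (1 + 8)) - 45)*(17 + (-1 - 3)*(-3 - 4*3)) = ((-41 + 9) - 45)*(17 - 4*(-3 - 12)) = (-32 - 45)*(17 - 4*(-15)) = -77*(17 + 60) = -77*77 = -5929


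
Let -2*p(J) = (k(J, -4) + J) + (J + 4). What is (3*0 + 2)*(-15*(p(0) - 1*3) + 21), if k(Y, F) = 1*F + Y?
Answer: 132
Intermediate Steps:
k(Y, F) = F + Y
p(J) = -3*J/2 (p(J) = -(((-4 + J) + J) + (J + 4))/2 = -((-4 + 2*J) + (4 + J))/2 = -3*J/2)
(3*0 + 2)*(-15*(p(0) - 1*3) + 21) = (3*0 + 2)*(-15*(-3/2*0 - 1*3) + 21) = (0 + 2)*(-15*(0 - 3) + 21) = 2*(-15*(-3) + 21) = 2*(45 + 21) = 2*66 = 132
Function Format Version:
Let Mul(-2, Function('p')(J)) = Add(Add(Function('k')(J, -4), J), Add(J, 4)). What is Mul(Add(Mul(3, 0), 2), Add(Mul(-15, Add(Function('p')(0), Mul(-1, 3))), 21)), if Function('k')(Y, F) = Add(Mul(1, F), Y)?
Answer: 132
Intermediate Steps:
Function('k')(Y, F) = Add(F, Y)
Function('p')(J) = Mul(Rational(-3, 2), J) (Function('p')(J) = Mul(Rational(-1, 2), Add(Add(Add(-4, J), J), Add(J, 4))) = Mul(Rational(-1, 2), Add(Add(-4, Mul(2, J)), Add(4, J))) = Mul(Rational(-1, 2), Mul(3, J)) = Mul(Rational(-3, 2), J))
Mul(Add(Mul(3, 0), 2), Add(Mul(-15, Add(Function('p')(0), Mul(-1, 3))), 21)) = Mul(Add(Mul(3, 0), 2), Add(Mul(-15, Add(Mul(Rational(-3, 2), 0), Mul(-1, 3))), 21)) = Mul(Add(0, 2), Add(Mul(-15, Add(0, -3)), 21)) = Mul(2, Add(Mul(-15, -3), 21)) = Mul(2, Add(45, 21)) = Mul(2, 66) = 132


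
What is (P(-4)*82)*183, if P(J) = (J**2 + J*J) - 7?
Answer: 375150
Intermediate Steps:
P(J) = -7 + 2*J**2 (P(J) = (J**2 + J**2) - 7 = 2*J**2 - 7 = -7 + 2*J**2)
(P(-4)*82)*183 = ((-7 + 2*(-4)**2)*82)*183 = ((-7 + 2*16)*82)*183 = ((-7 + 32)*82)*183 = (25*82)*183 = 2050*183 = 375150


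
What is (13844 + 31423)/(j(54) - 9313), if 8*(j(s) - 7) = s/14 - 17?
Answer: -633738/130307 ≈ -4.8634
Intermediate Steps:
j(s) = 39/8 + s/112 (j(s) = 7 + (s/14 - 17)/8 = 7 + (-17 + s/14)/8 = 7 + (-17/8 + s/112) = 39/8 + s/112)
(13844 + 31423)/(j(54) - 9313) = (13844 + 31423)/((39/8 + (1/112)*54) - 9313) = 45267/((39/8 + 27/56) - 9313) = 45267/(75/14 - 9313) = 45267/(-130307/14) = 45267*(-14/130307) = -633738/130307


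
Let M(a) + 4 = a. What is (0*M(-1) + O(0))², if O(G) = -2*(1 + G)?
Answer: 4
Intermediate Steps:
M(a) = -4 + a
O(G) = -2 - 2*G
(0*M(-1) + O(0))² = (0*(-4 - 1) + (-2 - 2*0))² = (0*(-5) + (-2 + 0))² = (0 - 2)² = (-2)² = 4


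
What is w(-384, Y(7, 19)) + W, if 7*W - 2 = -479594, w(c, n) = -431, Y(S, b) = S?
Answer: -482609/7 ≈ -68944.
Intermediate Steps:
W = -479592/7 (W = 2/7 + (⅐)*(-479594) = 2/7 - 479594/7 = -479592/7 ≈ -68513.)
w(-384, Y(7, 19)) + W = -431 - 479592/7 = -482609/7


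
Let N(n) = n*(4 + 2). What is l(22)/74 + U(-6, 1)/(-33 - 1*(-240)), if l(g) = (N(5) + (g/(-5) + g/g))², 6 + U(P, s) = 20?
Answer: 3687523/382950 ≈ 9.6293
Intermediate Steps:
U(P, s) = 14 (U(P, s) = -6 + 20 = 14)
N(n) = 6*n (N(n) = n*6 = 6*n)
l(g) = (31 - g/5)² (l(g) = (6*5 + (g/(-5) + g/g))² = (30 + (g*(-⅕) + 1))² = (30 + (-g/5 + 1))² = (30 + (1 - g/5))² = (31 - g/5)²)
l(22)/74 + U(-6, 1)/(-33 - 1*(-240)) = ((-155 + 22)²/25)/74 + 14/(-33 - 1*(-240)) = ((1/25)*(-133)²)*(1/74) + 14/(-33 + 240) = ((1/25)*17689)*(1/74) + 14/207 = (17689/25)*(1/74) + 14*(1/207) = 17689/1850 + 14/207 = 3687523/382950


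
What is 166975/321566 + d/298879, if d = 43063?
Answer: 9107559669/13729903502 ≈ 0.66334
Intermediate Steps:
166975/321566 + d/298879 = 166975/321566 + 43063/298879 = 9107559669/13729903502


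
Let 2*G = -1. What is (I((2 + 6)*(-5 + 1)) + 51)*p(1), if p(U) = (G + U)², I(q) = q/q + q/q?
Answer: 53/4 ≈ 13.250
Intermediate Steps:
G = -½ (G = (½)*(-1) = -½ ≈ -0.50000)
I(q) = 2 (I(q) = 1 + 1 = 2)
p(U) = (-½ + U)²
(I((2 + 6)*(-5 + 1)) + 51)*p(1) = (2 + 51)*((-1 + 2*1)²/4) = 53*((-1 + 2)²/4) = 53*((¼)*1²) = 53*((¼)*1) = 53*(¼) = 53/4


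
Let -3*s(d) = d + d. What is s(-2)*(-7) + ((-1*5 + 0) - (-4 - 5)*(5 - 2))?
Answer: 38/3 ≈ 12.667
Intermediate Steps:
s(d) = -2*d/3 (s(d) = -(d + d)/3 = -2*d/3)
s(-2)*(-7) + ((-1*5 + 0) - (-4 - 5)*(5 - 2)) = -⅔*(-2)*(-7) + ((-1*5 + 0) - (-4 - 5)*(5 - 2)) = (4/3)*(-7) + ((-5 + 0) - (-9)*3) = -28/3 + (-5 - 1*(-27)) = -28/3 + (-5 + 27) = -28/3 + 22 = 38/3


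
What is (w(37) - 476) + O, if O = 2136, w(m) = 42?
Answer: 1702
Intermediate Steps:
(w(37) - 476) + O = (42 - 476) + 2136 = -434 + 2136 = 1702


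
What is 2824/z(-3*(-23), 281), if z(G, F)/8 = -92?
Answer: -353/92 ≈ -3.8370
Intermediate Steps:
z(G, F) = -736 (z(G, F) = 8*(-92) = -736)
2824/z(-3*(-23), 281) = 2824/(-736) = 2824*(-1/736) = -353/92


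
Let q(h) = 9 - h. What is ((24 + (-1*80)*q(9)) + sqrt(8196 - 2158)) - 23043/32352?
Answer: 251135/10784 + sqrt(6038) ≈ 100.99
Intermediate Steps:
((24 + (-1*80)*q(9)) + sqrt(8196 - 2158)) - 23043/32352 = ((24 + (-1*80)*(9 - 1*9)) + sqrt(8196 - 2158)) - 23043/32352 = ((24 - 80*(9 - 9)) + sqrt(6038)) - 23043*1/32352 = ((24 - 80*0) + sqrt(6038)) - 7681/10784 = ((24 + 0) + sqrt(6038)) - 7681/10784 = (24 + sqrt(6038)) - 7681/10784 = 251135/10784 + sqrt(6038)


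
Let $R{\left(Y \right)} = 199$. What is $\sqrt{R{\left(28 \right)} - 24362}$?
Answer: $i \sqrt{24163} \approx 155.44 i$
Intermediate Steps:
$\sqrt{R{\left(28 \right)} - 24362} = \sqrt{199 - 24362} = \sqrt{-24163} = i \sqrt{24163}$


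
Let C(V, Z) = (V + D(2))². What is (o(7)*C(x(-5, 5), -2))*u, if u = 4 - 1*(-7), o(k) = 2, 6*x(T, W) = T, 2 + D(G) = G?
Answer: 275/18 ≈ 15.278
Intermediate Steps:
D(G) = -2 + G
x(T, W) = T/6
C(V, Z) = V² (C(V, Z) = (V + (-2 + 2))² = (V + 0)² = V²)
u = 11 (u = 4 + 7 = 11)
(o(7)*C(x(-5, 5), -2))*u = (2*((⅙)*(-5))²)*11 = (2*(-⅚)²)*11 = (2*(25/36))*11 = (25/18)*11 = 275/18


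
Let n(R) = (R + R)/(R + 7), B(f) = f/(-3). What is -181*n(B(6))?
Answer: 724/5 ≈ 144.80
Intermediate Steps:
B(f) = -f/3 (B(f) = f*(-⅓) = -f/3)
n(R) = 2*R/(7 + R) (n(R) = (2*R)/(7 + R) = 2*R/(7 + R))
-181*n(B(6)) = -362*(-⅓*6)/(7 - ⅓*6) = -362*(-2)/(7 - 2) = -362*(-2)/5 = -181*(-⅘) = 724/5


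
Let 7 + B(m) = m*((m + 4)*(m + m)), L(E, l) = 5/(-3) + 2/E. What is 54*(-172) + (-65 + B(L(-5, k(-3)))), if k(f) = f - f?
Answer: -31534262/3375 ≈ -9343.5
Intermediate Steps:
k(f) = 0
L(E, l) = -5/3 + 2/E (L(E, l) = 5*(-1/3) + 2/E = -5/3 + 2/E)
B(m) = -7 + 2*m**2*(4 + m) (B(m) = -7 + m*((m + 4)*(m + m)) = -7 + m*((4 + m)*(2*m)) = -7 + m*(2*m*(4 + m)) = -7 + 2*m**2*(4 + m))
54*(-172) + (-65 + B(L(-5, k(-3)))) = 54*(-172) + (-65 + (-7 + 2*(-5/3 + 2/(-5))**3 + 8*(-5/3 + 2/(-5))**2)) = -9288 + (-65 + (-7 + 2*(-5/3 + 2*(-1/5))**3 + 8*(-5/3 + 2*(-1/5))**2)) = -9288 + (-65 + (-7 + 2*(-5/3 - 2/5)**3 + 8*(-5/3 - 2/5)**2)) = -9288 + (-65 + (-7 + 2*(-31/15)**3 + 8*(-31/15)**2)) = -9288 + (-65 + (-7 + 2*(-29791/3375) + 8*(961/225))) = -9288 + (-65 + (-7 - 59582/3375 + 7688/225)) = -9288 + (-65 + 32113/3375) = -9288 - 187262/3375 = -31534262/3375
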